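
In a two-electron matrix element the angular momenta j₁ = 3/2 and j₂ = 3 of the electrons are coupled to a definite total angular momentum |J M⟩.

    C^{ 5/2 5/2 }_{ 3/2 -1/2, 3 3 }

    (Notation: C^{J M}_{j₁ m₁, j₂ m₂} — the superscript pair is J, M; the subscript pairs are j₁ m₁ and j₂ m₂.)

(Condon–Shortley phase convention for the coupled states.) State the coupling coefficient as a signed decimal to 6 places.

√[6·2!1!4!/8! · 1!2!6!0!5!0!] = √(8640/7)
  +(−1)^2/∏(2,0,0,4,1,0)! = 1/48  (running 1/48)
⟨..|..⟩ = √(8640/7)·(1/48) = +0.731925

+√(15/28) ≈ +0.731925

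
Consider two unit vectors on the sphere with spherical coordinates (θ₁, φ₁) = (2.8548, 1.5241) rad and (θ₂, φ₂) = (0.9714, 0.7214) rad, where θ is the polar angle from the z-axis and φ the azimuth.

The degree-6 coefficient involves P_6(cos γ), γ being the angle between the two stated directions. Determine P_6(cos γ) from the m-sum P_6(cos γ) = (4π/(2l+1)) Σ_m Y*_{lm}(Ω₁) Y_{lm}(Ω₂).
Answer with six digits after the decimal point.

Expand P_6 via completeness: Σ_{m} conj(Y_{6,m}) at Ω₁ times Y_{6,m} at Ω₂ —
  m=-6: (-0.000238+0.000068i) × (-0.057342+0.141920i) = +0.000004-0.000038i  (running Σ = +0.000004-0.000038i)
  m=-5: (-0.000673-0.002828i) × (-0.323754+0.162590i) = +0.000678+0.000806i  (running Σ = +0.000682+0.000769i)
  m=-4: (+0.020472-0.003869i) × (-0.401180-0.105003i) = -0.008619-0.000597i  (running Σ = -0.007938+0.000171i)
  m=-3: (+0.014060+0.099705i) × (-0.057932-0.085890i) = +0.007749-0.006984i  (running Σ = -0.000189-0.006813i)
  m=-2: (-0.320991+0.030066i) × (-0.039287+0.305259i) = +0.003433-0.099167i  (running Σ = +0.003244-0.105979i)
  m=-1: (-0.027814-0.595198i) × (-0.173666+0.152748i) = +0.095745+0.099117i  (running Σ = +0.098990-0.006862i)
  m=0: (+0.308866-0.000000i) × (+0.251592+0.000000i) = +0.077708+0.000000i  (running Σ = +0.176698-0.006862i)
  m=1: (+0.027814-0.595198i) × (+0.173666+0.152748i) = +0.095745-0.099117i  (running Σ = +0.272443-0.105979i)
  m=2: (-0.320991-0.030066i) × (-0.039287-0.305259i) = +0.003433+0.099167i  (running Σ = +0.275876-0.006813i)
  m=3: (-0.014060+0.099705i) × (+0.057932-0.085890i) = +0.007749+0.006984i  (running Σ = +0.283625+0.000171i)
  m=4: (+0.020472+0.003869i) × (-0.401180+0.105003i) = -0.008619+0.000597i  (running Σ = +0.275006+0.000769i)
  m=5: (+0.000673-0.002828i) × (+0.323754+0.162590i) = +0.000678-0.000806i  (running Σ = +0.275684-0.000038i)
  m=6: (-0.000238-0.000068i) × (-0.057342-0.141920i) = +0.000004+0.000038i  (running Σ = +0.275688+0.000000i)
Accumulated sum +0.275688+0.000000i; after 4π/(2l+1) scaling, +0.266492+0.000000i ⇒ P_6 = 0.266492

0.266492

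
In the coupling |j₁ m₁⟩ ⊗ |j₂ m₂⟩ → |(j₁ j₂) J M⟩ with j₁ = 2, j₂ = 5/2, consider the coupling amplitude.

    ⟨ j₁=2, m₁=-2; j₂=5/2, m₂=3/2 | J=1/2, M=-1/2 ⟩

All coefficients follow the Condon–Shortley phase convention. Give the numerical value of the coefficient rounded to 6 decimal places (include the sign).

+√(1/15) ≈ +0.258199

triangle: 4!*0!*1!/6! = 24/720
(j±m)!: 0!*4!*4!*1!*0!*1! = 576
prefactor² = (2J+1)*Δ*N² = 192/5
  k=4: +1/(4!*0!*0!*0!*0!*1!) = 1/24
Σ = 1/24  ⇒  CG² = 192/5*(1/24)² = 1/15
CG = +√(1/15) = +0.258199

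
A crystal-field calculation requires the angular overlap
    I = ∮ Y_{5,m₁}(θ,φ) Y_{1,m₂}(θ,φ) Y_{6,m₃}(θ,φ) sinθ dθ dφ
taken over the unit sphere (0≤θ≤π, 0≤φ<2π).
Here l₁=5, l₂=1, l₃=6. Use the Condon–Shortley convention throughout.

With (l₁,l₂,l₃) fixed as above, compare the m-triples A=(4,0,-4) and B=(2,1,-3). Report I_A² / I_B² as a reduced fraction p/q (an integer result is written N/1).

l's match ⇒ only the (l;m) 3-j factors differ between A and B.
A: triangle coeff Δ(5,1,6) = 1/858; Σ_t [0,0]: t=0:+1/362880 = 1/362880; (3j)²=10/429 [(5 1 6; 4 0 -4)], sign=+1
B: triangle coeff Δ(5,1,6) = 1/858; Σ_t [0,0]: t=0:+1/60480 = 1/60480; (3j)²=6/143 [(5 1 6; 2 1 -3)], sign=-1
I_A²/I_B² = (10/429)/(6/143) = 5/9

5/9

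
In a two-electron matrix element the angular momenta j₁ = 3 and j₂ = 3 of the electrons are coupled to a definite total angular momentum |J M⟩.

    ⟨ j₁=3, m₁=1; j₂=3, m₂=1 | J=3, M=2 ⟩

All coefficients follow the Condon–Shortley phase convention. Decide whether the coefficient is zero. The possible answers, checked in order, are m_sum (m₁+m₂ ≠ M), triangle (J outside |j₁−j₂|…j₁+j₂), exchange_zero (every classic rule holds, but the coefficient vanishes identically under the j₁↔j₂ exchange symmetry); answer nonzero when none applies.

exchange_zero

m-sum: m₁+m₂ = 1+1 = 2, M = 2  ✓
triangle: |j₁−j₂| = 0 ≤ J = 3 ≤ j₁+j₂ = 6  ✓
exchange: j₁=j₂ and m₁=m₂, and (−1)^(j₁+j₂−J) = (−1)^3 = −1 forces ⟨j₁m₁;j₂m₂|JM⟩ = −⟨j₂m₂;j₁m₁|JM⟩ = −⟨j₁m₁;j₂m₂|JM⟩ ⇒ the coefficient vanishes identically
Racah sum check: Σ_k collapses to 0 ⇒ CG = 0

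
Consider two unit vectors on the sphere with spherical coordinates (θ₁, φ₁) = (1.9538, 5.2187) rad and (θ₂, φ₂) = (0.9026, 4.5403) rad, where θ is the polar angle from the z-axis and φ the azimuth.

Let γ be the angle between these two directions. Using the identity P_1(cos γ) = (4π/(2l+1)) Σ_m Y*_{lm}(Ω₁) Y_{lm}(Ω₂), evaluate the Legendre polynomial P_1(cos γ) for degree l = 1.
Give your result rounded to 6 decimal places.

Summing Y*_{l m}(θ₁,φ₁)·Y_{l m}(θ₂,φ₂) over m ∈ [−1, 1]; prefactor 4π/(2·1+1) = 4.188790:
  [-1]  conj(Y_{1,-1})(Ω₁) = (0.155409, -0.280257) ; Y_{1,-1}(Ω₂) = (-0.046439, 0.267187) ; Δ = (0.067664, 0.054538)
  [+0]  conj(Y_{1,0})(Ω₁) = (-0.182595, -0.000000) ; Y_{1,0}(Ω₂) = (0.302724, 0.000000) ; Δ = (-0.055276, -0.000000)
  [+1]  conj(Y_{1,1})(Ω₁) = (-0.155409, -0.280257) ; Y_{1,1}(Ω₂) = (0.046439, 0.267187) ; Δ = (0.067664, -0.054538)
Total Σ_m = (0.080052, 0.000000). Multiply by 4.188790: (0.335319, 0.000000). P_1(cos γ) = 0.335319

0.335319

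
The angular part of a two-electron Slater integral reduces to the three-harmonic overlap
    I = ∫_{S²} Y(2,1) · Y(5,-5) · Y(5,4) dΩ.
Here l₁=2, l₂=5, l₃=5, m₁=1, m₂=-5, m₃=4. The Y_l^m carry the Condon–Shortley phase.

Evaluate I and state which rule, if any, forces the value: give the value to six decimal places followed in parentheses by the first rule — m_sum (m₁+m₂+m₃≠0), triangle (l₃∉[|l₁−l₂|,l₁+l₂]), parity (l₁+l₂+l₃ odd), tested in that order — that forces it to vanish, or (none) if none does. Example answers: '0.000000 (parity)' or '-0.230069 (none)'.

-0.187924 (none)

Rules hold: Σm=0, L=12 even, 3≤5≤7.
N = 5·11·11 = 605
Δ = 2!·2!·8!/13! = 1/38610
Racah Σ t=0..2: t=0:+1/2880 t=1:−1/576 t=2:+1/2880 = -1/960
⇒ 3j(2 5 5; 0 0 0)² = 10/429, sgn +1
Racah Σ t=0..0: t=0:+1/80640 = 1/80640
⇒ 3j(2 5 5; 1 -5 4)² = 9/286, sgn -1
4πI² = N·(3j₀)²·(3jₘ)² = 75/169
I = -1·√(0.443787/4π) = -0.18792404
No selection rule forces the value: the integral is nonzero (none).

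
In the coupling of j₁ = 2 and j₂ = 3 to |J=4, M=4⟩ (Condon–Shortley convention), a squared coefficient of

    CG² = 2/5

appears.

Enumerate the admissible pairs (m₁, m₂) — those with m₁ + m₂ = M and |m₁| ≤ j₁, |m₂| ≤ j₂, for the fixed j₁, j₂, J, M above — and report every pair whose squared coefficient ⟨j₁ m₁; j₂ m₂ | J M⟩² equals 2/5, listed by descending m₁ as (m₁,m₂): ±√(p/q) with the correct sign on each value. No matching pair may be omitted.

Admissible pairs with m₁+m₂ = M = 4: (1,3), (2,2)
  (m₁,m₂)=(2,2): CG² = 2/5, CG = +√(2/5)   ← matches the target
  (m₁,m₂)=(1,3): CG² = 3/5, CG = −√(3/5)
Pairs with CG² = 2/5: (2,2): +√(2/5)

(2,2): +√(2/5)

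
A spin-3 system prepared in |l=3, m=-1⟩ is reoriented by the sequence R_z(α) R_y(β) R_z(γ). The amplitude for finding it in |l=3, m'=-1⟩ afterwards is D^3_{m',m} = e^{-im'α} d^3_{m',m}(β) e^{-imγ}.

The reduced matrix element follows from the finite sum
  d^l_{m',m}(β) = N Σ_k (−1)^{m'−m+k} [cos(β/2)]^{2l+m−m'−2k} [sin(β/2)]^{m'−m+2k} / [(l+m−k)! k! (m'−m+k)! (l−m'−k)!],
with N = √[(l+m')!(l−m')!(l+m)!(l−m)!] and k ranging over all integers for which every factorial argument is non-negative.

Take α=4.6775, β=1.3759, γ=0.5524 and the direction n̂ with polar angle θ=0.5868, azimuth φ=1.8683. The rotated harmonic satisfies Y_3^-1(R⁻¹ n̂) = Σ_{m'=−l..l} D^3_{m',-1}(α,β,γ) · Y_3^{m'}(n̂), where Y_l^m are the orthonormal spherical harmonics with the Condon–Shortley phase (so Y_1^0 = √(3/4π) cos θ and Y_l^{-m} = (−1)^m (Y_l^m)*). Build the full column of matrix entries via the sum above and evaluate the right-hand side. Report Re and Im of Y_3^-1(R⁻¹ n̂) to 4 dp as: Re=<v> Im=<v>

Re=0.1076 Im=0.0403

Need the full column D^3_{m',-1} for m'=−3..3 at α=4.6775, β=1.3759, γ=0.5524.
cos(β/2)=0.772549, sin(β/2)=0.634955
d^3_{-3,-1}: single k=2 term ⇒ +0.556206;  D = -0.240795+0.501382i
d^3_{-2,-1}: k∈[1..2] ⇒ +0.552553 -0.746512 = -0.193960;  D = +0.171806+0.090017i
d^3_{-1,-1}: k∈[0..2] ⇒ +0.212597 -1.148895 +0.582070 = -0.354229;  D = -0.175243+0.307843i
d^3_{0,-1}: k∈[0..2] ⇒ -0.605291 +1.226645 -0.276205 = +0.345149;  D = +0.293814+0.181111i
d^3_{1,-1}: k∈[0..2] ⇒ +0.861671 -0.776093 +0.065533 = +0.151111;  D = -0.083732+0.125792i
d^3_{2,-1}: k∈[0..1] ⇒ -0.746512 +0.252139 = -0.494373;  D = +0.401733+0.288124i
d^3_{3,-1}: single k=0 term ⇒ +0.375724;  D = +0.229491-0.297494i
Y_3^{m'}(θ=0.5868,φ=1.8683) and Σ D·Y over m':
  (-0.2408+0.5014i)·(+0.0551+0.0444i)  (+0.1718+0.0900i)·(-0.2161+0.1462i)  (-0.1752+0.3078i)·(-0.1294-0.4221i)  (+0.2938+0.1811i)·(+0.1451+0.0000i)  (-0.0837+0.1258i)·(+0.1294-0.4221i)  (+0.4017+0.2881i)·(-0.2161-0.1462i)  (+0.2295-0.2975i)·(-0.0551+0.0444i)
Y_3^-1(R⁻¹ n̂) = +0.107568+0.040260i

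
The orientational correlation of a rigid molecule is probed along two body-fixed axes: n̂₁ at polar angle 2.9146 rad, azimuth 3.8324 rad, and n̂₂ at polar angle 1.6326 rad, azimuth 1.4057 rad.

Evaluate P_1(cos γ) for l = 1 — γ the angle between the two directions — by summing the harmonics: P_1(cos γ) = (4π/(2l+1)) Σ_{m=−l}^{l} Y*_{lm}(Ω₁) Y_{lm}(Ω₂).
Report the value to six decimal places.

Addition theorem: P_1(cos γ) = (4π/3) Σ_m Y*_{lm}(Ω₁) Y_{lm}(Ω₂), m = −1…1:
  term(m=-1) = (-0.020247, 0.017576)   from Y*(Ω₁)=(-0.059927, -0.049541), Y(Ω₂)=(0.056673, -0.340146)
  term(m=+0) = (0.014367, 0.000000)   from Y*(Ω₁)=(-0.476069, -0.000000), Y(Ω₂)=(-0.030178, 0.000000)
  term(m=+1) = (-0.020247, -0.017576)   from Y*(Ω₁)=(0.059927, -0.049541), Y(Ω₂)=(-0.056673, -0.340146)
Accumulated sum (-0.026128, 0.000000); after 4π/(2l+1) scaling, (-0.109444, 0.000000) ⇒ P_1 = -0.109444

-0.109444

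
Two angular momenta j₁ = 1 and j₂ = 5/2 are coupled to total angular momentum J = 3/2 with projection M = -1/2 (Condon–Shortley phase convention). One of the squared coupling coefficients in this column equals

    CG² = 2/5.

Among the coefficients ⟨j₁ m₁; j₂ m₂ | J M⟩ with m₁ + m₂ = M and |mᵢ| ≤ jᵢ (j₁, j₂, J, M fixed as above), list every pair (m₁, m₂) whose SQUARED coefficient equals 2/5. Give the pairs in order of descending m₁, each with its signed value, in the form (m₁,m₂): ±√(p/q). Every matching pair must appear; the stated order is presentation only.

Admissible pairs with m₁+m₂ = M = -1/2: (-1,1/2), (0,-1/2), (1,-3/2)
  (m₁,m₂)=(1,-3/2): CG² = 2/5, CG = +√(2/5)   ← matches the target
  (m₁,m₂)=(0,-1/2): CG² = 2/5, CG = −√(2/5)   ← matches the target
  (m₁,m₂)=(-1,1/2): CG² = 1/5, CG = +√(1/5)
Pairs with CG² = 2/5: (1,-3/2): +√(2/5); (0,-1/2): −√(2/5)

(1,-3/2): +√(2/5); (0,-1/2): −√(2/5)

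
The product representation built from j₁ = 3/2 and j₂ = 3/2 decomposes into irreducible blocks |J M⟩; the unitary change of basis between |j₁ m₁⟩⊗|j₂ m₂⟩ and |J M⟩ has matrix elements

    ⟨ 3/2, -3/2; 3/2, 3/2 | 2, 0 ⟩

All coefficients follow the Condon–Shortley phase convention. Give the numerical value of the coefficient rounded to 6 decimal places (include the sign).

√[5·1!2!2!/6! · 0!3!3!0!2!2!] = √(4)
  +(−1)^1/∏(1,0,2,2,0,0)! = -1/4  (running -1/4)
⟨..|..⟩ = √(4)·(-1/4) = -0.500000

−√(1/4) ≈ -0.500000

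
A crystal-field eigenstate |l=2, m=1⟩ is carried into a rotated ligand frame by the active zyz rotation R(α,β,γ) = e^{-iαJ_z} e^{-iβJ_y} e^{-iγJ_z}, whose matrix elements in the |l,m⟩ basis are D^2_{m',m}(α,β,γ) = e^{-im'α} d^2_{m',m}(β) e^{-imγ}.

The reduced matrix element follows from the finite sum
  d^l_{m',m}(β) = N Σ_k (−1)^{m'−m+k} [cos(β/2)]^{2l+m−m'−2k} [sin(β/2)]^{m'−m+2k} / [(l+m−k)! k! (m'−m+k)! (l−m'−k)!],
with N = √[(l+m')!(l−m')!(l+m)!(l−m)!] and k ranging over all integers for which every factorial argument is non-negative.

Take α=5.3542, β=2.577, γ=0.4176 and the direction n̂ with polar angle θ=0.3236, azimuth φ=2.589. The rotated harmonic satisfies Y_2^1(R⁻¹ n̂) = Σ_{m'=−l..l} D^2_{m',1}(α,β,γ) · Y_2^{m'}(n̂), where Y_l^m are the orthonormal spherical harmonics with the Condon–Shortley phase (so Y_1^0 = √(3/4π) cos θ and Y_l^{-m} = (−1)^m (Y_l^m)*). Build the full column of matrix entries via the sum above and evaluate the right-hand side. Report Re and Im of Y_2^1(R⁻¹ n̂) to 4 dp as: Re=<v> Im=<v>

Need the full column D^2_{m',1} for m'=−2..2 at α=5.3542, β=2.5770, γ=0.4176.
cos(β/2)=0.278562, sin(β/2)=0.960418
d^2_{-2,1}: single k=3 term ⇒ +0.493552;  D = -0.319754-0.375967i
d^2_{-1,1}: k∈[2..3] ⇒ +0.214726 -0.850828 = -0.636102;  D = -0.141429+0.620180i
d^2_{0,1}: k∈[1..2] ⇒ +0.050851 -0.604475 = -0.553624;  D = -0.506048+0.224532i
d^2_{1,1}: k∈[0..1] ⇒ +0.006021 -0.214726 = -0.208705;  D = -0.182005-0.102137i
d^2_{2,1}: single k=0 term ⇒ -0.041520;  D = -0.005400-0.041167i
Y_2^{m'}(θ=0.3236,φ=2.589) and Σ D·Y over m':
  (-0.3198-0.3760i)·(+0.0175+0.0349i)  (-0.1414+0.6202i)·(-0.1982-0.1223i)  (-0.5060+0.2245i)·(+0.5351+0.0000i)  (-0.1820-0.1021i)·(+0.1982-0.1223i)  (-0.0054-0.0412i)·(+0.0175-0.0349i)
Y_2^1(R⁻¹ n̂) = -0.209523-0.001788i

Re=-0.2095 Im=-0.0018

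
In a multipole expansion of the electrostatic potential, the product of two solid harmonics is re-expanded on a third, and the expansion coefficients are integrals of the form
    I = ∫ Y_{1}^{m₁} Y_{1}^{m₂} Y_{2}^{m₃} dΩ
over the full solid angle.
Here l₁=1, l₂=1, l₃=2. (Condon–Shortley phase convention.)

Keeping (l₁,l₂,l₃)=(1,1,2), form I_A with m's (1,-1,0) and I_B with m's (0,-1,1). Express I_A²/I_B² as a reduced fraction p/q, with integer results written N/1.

1/3

l's match ⇒ only the (l;m) 3-j factors differ between A and B.
A: triangle coeff Δ(1,1,2) = 1/30; Σ_t [0,0]: t=0:+1/4 = 1/4; (3j)²=1/30 [(1 1 2; 1 -1 0)], sign=+1
B: triangle coeff Δ(1,1,2) = 1/30; Σ_t [0,0]: t=0:+1/2 = 1/2; (3j)²=1/10 [(1 1 2; 0 -1 1)], sign=-1
I_A²/I_B² = (1/30)/(1/10) = 1/3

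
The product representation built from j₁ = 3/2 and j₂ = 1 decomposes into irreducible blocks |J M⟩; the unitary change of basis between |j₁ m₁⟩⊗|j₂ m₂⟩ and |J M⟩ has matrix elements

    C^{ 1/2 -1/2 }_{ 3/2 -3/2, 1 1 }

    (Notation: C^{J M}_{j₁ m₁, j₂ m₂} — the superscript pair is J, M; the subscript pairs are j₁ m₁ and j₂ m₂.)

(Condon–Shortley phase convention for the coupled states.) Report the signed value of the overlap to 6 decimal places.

j₁+j₂−J=2  J+j₁−j₂=1  J−j₁+j₂=0  j₁+j₂+J+1=4
(j₁±m₁, j₂±m₂, J±M) = (0,3,2,0,0,1)
P² = 2
sum k=2..2:
  [2] +1/2 = 1/2
S = 1/2
C² = P²·S² = 1/2 ; C = +0.707107

+√(1/2) = +0.707107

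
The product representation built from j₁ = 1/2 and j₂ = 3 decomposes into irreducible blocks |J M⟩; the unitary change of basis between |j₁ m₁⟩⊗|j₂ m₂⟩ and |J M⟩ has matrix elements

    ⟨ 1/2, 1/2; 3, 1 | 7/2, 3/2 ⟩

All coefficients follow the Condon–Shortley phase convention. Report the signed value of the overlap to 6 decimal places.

+√(5/7) = +0.845154

j₁+j₂−J=0  J+j₁−j₂=1  J−j₁+j₂=6  j₁+j₂+J+1=8
(j₁±m₁, j₂±m₂, J±M) = (1,0,4,2,5,2)
P² = 11520/7
sum k=0..0:
  [0] +1/48 = 1/48
S = 1/48
C² = P²·S² = 5/7 ; C = +0.845154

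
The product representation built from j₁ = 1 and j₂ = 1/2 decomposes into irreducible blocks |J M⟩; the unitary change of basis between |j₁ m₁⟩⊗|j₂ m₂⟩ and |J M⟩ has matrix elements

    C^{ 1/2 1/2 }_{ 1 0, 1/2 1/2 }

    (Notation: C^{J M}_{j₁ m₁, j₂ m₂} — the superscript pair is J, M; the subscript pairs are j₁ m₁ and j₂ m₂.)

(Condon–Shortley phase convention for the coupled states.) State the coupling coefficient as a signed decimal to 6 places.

-0.577350  (= −√(1/3))

√[2·1!1!0!/3! · 1!1!1!0!1!0!] = √(1/3)
  +(−1)^1/∏(1,0,0,0,1,0)! = -1  (running -1)
⟨..|..⟩ = √(1/3)·(-1) = -0.577350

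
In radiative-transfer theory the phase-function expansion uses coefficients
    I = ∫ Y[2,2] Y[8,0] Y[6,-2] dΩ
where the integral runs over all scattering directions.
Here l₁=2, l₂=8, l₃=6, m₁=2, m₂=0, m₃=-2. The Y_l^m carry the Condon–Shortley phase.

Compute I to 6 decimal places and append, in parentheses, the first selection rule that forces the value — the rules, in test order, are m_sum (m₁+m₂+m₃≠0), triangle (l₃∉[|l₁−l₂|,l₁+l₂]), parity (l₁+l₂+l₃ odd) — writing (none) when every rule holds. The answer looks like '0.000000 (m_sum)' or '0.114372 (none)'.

Checks pass: Σm=0; 16 even; l₃=6∈[6,10].
(2·2+1)(2·8+1)(2·6+1) = 1105
Δ: 4! 0! 12! / 17! → 1/30940
sum: t=2:+1/2073600 = 1/2073600
3j²(2 8 6; 0 0 0) = Δ·Π!·Σ² = 28/1105  (sign +1)
sum: t=0:+1/23224320 = 1/23224320
3j²(2 8 6; 2 0 -2) = Δ·Π!·Σ² = 1/442  (sign +1)
combine: 4πI² = 1105·28/1105·1/442 = 14/221
take √, sign +1: I = 0.07100075
No selection rule forces the value: the integral is nonzero (none).

0.071001 (none)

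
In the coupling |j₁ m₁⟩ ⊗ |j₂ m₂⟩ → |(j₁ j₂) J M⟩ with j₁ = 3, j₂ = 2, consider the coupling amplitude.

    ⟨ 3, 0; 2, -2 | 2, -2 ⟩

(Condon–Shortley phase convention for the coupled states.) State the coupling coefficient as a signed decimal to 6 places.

+√(1/14) ≈ +0.267261

j₁+j₂−J=3  J+j₁−j₂=3  J−j₁+j₂=1  j₁+j₂+J+1=8
(j₁±m₁, j₂±m₂, J±M) = (3,3,0,4,0,4)
P² = 648/7
sum k=0..0:
  [0] +1/36 = 1/36
S = 1/36
C² = P²·S² = 1/14 ; C = +0.267261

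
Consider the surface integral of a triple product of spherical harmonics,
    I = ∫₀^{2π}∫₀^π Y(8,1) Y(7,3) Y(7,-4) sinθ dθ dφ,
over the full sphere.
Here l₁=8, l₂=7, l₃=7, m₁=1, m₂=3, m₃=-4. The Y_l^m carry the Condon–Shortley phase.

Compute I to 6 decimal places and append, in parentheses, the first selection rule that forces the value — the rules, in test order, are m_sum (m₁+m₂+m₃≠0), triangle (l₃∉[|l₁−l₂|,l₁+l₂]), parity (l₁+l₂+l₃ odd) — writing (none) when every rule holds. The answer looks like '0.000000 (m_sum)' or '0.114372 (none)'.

-0.110152 (none)

Checks pass: Σm=0; 22 even; l₃=7∈[1,15].
(2·8+1)(2·7+1)(2·7+1) = 3825
Δ: 8! 8! 6! / 23! → 1/22086194130
sum: t=1:−1/18289152000 t=2:+1/248832000 t=3:−1/24883200 t=4:+1/11943936 t=5:−1/24883200 t=6:+1/248832000 t=7:−1/18289152000 = 11/975421440
3j²(8 7 7; 0 0 0) = Δ·Π!·Σ² = 1750/289731  (sign -1)
sum: t=4:+1/298598400 t=5:−1/124416000 t=6:+1/348364800 t=7:−1/7315660800 = -143/73156608000
3j²(8 7 7; 1 3 -4) = Δ·Π!·Σ² = 1716/260015  (sign +1)
combine: 4πI² = 3825·1750/289731·1716/260015 = 495000/3246473
take √, sign -1: I = -0.11015184
No selection rule forces the value: the integral is nonzero (none).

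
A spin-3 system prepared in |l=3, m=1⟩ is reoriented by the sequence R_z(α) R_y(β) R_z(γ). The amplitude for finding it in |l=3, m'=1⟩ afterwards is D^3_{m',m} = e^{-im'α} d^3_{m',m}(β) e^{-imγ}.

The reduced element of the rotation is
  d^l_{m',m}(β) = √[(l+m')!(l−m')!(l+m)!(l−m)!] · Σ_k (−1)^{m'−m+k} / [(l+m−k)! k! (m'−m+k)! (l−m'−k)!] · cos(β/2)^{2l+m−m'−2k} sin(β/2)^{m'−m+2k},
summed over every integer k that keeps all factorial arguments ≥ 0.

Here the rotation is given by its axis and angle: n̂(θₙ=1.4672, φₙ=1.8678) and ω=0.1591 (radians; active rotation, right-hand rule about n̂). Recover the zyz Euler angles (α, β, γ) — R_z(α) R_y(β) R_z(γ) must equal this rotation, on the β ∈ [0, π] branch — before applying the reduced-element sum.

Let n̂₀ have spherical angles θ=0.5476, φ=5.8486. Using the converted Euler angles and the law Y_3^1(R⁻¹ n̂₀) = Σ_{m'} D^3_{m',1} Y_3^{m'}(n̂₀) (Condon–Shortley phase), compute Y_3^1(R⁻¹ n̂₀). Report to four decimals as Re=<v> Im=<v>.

Axis–angle → zyz. n̂ = (sinθₙcosφₙ, sinθₙsinφₙ, cosθₙ) = (-0.291087, +0.951091, +0.103411), ω = 0.1591.
R = I cosω + sinω [n̂]ₓ + (1−cosω) n̂n̂ᵀ gives
  R = [+0.988440, -0.019880, +0.150301; +0.012887, +0.998795, +0.047359; -0.151061, -0.044875, +0.987505]
β = atan2(√(R₁₃²+R₂₃²), R₃₃) = 0.158245; α = atan2(R₂₃, R₁₃) mod 2π = 0.305247; γ = atan2(R₃₂, −R₃₁) mod 2π = 5.994425
Need the full column D^3_{m',1} for m'=−3..3 at α=0.3052, β=0.1582, γ=5.9944.
cos(β/2)=0.996871, sin(β/2)=0.079040
d^3_{-3,1}: single k=4 term ⇒ +0.000150;  D = +0.000054+0.000140i
d^3_{-2,1}: k∈[3..4] ⇒ +0.003094 -0.000010 = +0.003084;  D = +0.001919+0.002414i
d^3_{-1,1}: k∈[2..4] ⇒ +0.037017 -0.000310 +0.000000 = +0.036707;  D = +0.030419+0.020544i
d^3_{0,1}: k∈[1..3] ⇒ +0.269547 -0.005084 +0.000011 = +0.264474;  D = +0.253524+0.075313i
d^3_{1,1}: k∈[0..2] ⇒ +0.981375 -0.049356 +0.000233 = +0.932251;  D = +0.932125-0.015369i
d^3_{2,1}: k∈[0..1] ⇒ -0.246061 +0.003094 = -0.242967;  D = -0.230500+0.076829i
d^3_{3,1}: single k=0 term ⇒ +0.023894;  D = +0.019350-0.014019i
Y_3^{m'}(θ=0.5476,φ=5.8486) and Σ D·Y over m':
  (+0.0001+0.0001i)·(+0.0155+0.0568i)  (+0.0019+0.0024i)·(+0.1527+0.1807i)  (+0.0304+0.0205i)·(+0.4036+0.1874i)  (+0.2535+0.0753i)·(+0.2054+0.0000i)  (+0.9321-0.0154i)·(-0.4036+0.1874i)  (-0.2305+0.0768i)·(+0.1527-0.1807i)  (+0.0193-0.0140i)·(-0.0155+0.0568i)
Y_3^1(R⁻¹ n̂) = -0.333815+0.265711i

Re=-0.3338 Im=0.2657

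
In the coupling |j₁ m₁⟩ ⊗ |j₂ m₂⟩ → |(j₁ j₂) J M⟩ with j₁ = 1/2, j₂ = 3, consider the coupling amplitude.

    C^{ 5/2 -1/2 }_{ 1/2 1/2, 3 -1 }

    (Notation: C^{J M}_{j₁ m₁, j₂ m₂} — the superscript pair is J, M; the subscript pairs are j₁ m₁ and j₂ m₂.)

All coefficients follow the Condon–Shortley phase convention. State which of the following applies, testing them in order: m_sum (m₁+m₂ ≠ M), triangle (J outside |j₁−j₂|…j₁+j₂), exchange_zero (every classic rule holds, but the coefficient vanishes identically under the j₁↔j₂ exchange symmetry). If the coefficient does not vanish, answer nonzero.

nonzero

m-sum: m₁+m₂ = 1/2+(-1) = -1/2, M = -1/2  ✓
triangle: |j₁−j₂| = 5/2 ≤ J = 5/2 ≤ j₁+j₂ = 7/2  ✓
exchange: j₁≠j₂ or m₁≠m₂ — the exchange symmetry imposes no constraint here
value check: CG = +√(4/7) = +0.755929 ≠ 0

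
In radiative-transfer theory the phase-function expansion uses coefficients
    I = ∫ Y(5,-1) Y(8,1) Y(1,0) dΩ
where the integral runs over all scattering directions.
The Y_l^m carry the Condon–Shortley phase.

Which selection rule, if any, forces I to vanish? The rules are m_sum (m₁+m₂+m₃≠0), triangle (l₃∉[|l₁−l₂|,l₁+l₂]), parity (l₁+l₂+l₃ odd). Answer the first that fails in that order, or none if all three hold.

azimuthal sum: -1 + 1 + 0 = 0  ✓
l₃ must lie in [3,13]; have l₃=1  ✗
L = 5 + 8 + 1 = 14 (even)

triangle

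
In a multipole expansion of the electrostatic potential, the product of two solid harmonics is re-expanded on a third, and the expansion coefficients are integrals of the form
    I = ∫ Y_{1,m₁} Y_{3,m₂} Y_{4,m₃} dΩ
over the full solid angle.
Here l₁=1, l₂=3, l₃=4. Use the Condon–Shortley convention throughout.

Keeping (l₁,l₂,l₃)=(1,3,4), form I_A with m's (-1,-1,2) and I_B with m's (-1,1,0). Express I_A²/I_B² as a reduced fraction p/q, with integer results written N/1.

5/2

Same 1,3,4: normalisation and zero-m 3j drop out of the ratio.
A: Δ: 0! 2! 6! / 9! → 1/252; sum: t=0:+1/96 = 1/96; 3j²(1 3 4; -1 -1 2) = Δ·Π!·Σ² = 5/84  (sign +1)
B: Δ: 0! 2! 6! / 9! → 1/252; sum: t=0:+1/96 = 1/96; 3j²(1 3 4; -1 1 0) = Δ·Π!·Σ² = 1/42  (sign +1)
I_A²/I_B² = (5/84)/(1/42) = 5/2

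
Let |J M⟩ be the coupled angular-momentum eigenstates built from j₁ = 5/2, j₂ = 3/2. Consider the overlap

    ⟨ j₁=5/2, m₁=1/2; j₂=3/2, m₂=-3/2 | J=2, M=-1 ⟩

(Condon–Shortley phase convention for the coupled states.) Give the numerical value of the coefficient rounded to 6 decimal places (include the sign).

√[5·2!3!1!/7! · 3!2!0!3!1!3!] = √(36/7)
  +(−1)^0/∏(0,2,2,0,1,1)! = 1/4  (running 1/4)
⟨..|..⟩ = √(36/7)·(1/4) = +0.566947

+0.566947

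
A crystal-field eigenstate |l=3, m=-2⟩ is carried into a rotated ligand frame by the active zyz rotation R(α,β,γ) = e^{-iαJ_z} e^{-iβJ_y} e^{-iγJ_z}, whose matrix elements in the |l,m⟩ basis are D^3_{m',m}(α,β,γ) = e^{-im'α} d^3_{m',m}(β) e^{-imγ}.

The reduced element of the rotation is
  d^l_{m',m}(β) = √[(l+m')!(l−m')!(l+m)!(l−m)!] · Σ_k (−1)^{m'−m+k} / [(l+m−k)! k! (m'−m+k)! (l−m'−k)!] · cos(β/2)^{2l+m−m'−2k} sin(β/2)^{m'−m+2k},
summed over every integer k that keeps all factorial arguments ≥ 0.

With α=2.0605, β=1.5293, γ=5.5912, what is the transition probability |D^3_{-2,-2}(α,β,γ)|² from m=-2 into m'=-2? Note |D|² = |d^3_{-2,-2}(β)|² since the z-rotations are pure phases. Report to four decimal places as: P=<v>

D^3_{-2,-2}(2.0605,1.5293,5.5912) = e^{-i·-2·2.0605}·d^3_{-2,-2}(1.5293)·e^{-i·-2·5.5912}. Compute d first:
c=cos(1.529300/2)=0.721625, s=sin(1.529300/2)=0.692284; N=√[1·120·1·120]=120.000000
k: max(0,(-2)−(-2))=0 … min(3+(-2),3−(-2))=1
  k=0: (−1)^0·120.0000/(120)·0.7216^6·0.6923^0 = +0.141211
  k=1: (−1)^1·120.0000/(24)·0.7216^4·0.6923^2 = -0.649808
d^3_{-2,-2}(1.5293) = +0.141211 -0.649808 = -0.508597
|D^3_{-2,-2}|² = |d^3_{-2,-2}(β)|² = (-0.508597)² = 0.258671 (the z-rotation phases have unit modulus)

P=0.2587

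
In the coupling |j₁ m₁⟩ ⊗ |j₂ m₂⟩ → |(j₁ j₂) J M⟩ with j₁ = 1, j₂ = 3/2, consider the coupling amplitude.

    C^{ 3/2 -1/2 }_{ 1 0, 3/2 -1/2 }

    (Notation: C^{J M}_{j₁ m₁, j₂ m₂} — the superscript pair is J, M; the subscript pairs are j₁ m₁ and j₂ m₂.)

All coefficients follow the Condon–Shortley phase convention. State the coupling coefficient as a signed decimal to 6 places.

j₁+j₂−J=1  J+j₁−j₂=1  J−j₁+j₂=2  j₁+j₂+J+1=5
(j₁±m₁, j₂±m₂, J±M) = (1,1,1,2,1,2)
P² = 4/15
sum k=0..1:
  [0] +1/1 = 1
  [1] −1/2 = -1/2
S = 1/2
C² = P²·S² = 1/15 ; C = +0.258199

+0.258199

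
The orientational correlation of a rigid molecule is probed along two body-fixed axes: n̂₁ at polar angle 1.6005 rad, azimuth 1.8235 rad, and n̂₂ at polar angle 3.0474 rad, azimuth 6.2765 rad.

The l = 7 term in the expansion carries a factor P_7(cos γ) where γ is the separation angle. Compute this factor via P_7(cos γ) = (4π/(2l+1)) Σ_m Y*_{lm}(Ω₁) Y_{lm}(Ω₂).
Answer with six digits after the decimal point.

-0.011929

Term-by-term m-sum for l=7 (normalisation 4π/15 = 0.837758):
  [-7]  conj(Y_{7,-7})(Ω₁) = +0.488745+0.098122i ; Y_{7,-7}(Ω₂) = +0.000000+0.000000i ; Δ = +0.000000+0.000000i
  [-6]  conj(Y_{7,-6})(Ω₁) = +0.003023+0.055337i ; Y_{7,-6}(Ω₂) = -0.000001-0.000000i ; Δ = -0.000000-0.000000i
  [-5]  conj(Y_{7,-5})(Ω₁) = +0.344970-0.109469i ; Y_{7,-5}(Ω₂) = +0.000032+0.000001i ; Δ = +0.000011-0.000003i
  [-4]  conj(Y_{7,-4})(Ω₁) = +0.034537+0.055090i ; Y_{7,-4}(Ω₂) = -0.000565-0.000015i ; Δ = -0.000019-0.000032i
  [-3]  conj(Y_{7,-3})(Ω₁) = +0.223482-0.236024i ; Y_{7,-3}(Ω₂) = +0.007184+0.000144i ; Δ = +0.001640-0.001663i
  [-2]  conj(Y_{7,-2})(Ω₁) = +0.060539+0.033499i ; Y_{7,-2}(Ω₂) = -0.064004-0.000856i ; Δ = -0.003846-0.002196i
  [-1]  conj(Y_{7,-1})(Ω₁) = +0.077920-0.301754i ; Y_{7,-1}(Ω₂) = +0.361890+0.002419i ; Δ = +0.028928-0.109013i
  [+0]  conj(Y_{7,0})(Ω₁) = +0.070417-0.000000i ; Y_{7,0}(Ω₂) = -0.960949+0.000000i ; Δ = -0.067668+0.000000i
  [+1]  conj(Y_{7,1})(Ω₁) = -0.077920-0.301754i ; Y_{7,1}(Ω₂) = -0.361890+0.002419i ; Δ = +0.028928+0.109013i
  [+2]  conj(Y_{7,2})(Ω₁) = +0.060539-0.033499i ; Y_{7,2}(Ω₂) = -0.064004+0.000856i ; Δ = -0.003846+0.002196i
  [+3]  conj(Y_{7,3})(Ω₁) = -0.223482-0.236024i ; Y_{7,3}(Ω₂) = -0.007184+0.000144i ; Δ = +0.001640+0.001663i
  [+4]  conj(Y_{7,4})(Ω₁) = +0.034537-0.055090i ; Y_{7,4}(Ω₂) = -0.000565+0.000015i ; Δ = -0.000019+0.000032i
  [+5]  conj(Y_{7,5})(Ω₁) = -0.344970-0.109469i ; Y_{7,5}(Ω₂) = -0.000032+0.000001i ; Δ = +0.000011+0.000003i
  [+6]  conj(Y_{7,6})(Ω₁) = +0.003023-0.055337i ; Y_{7,6}(Ω₂) = -0.000001+0.000000i ; Δ = -0.000000+0.000000i
  [+7]  conj(Y_{7,7})(Ω₁) = -0.488745+0.098122i ; Y_{7,7}(Ω₂) = -0.000000+0.000000i ; Δ = +0.000000-0.000000i
Σ over m = -0.014239-0.000000i; ×(4π/15) → -0.011929-0.000000i. Real part: -0.011929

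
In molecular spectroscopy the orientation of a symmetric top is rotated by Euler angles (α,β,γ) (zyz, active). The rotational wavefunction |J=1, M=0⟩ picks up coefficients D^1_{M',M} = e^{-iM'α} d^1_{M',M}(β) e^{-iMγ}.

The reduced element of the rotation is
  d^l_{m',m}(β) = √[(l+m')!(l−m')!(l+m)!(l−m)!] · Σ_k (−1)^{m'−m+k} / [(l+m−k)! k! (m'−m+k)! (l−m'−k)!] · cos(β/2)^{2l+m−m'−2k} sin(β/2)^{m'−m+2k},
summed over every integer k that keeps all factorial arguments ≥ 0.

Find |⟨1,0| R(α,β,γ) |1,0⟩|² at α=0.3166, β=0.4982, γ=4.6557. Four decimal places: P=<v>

D^1_{0,0}(0.3166,0.4982,4.6557) = e^{-i·0·0.3166}·d^1_{0,0}(0.4982)·e^{-i·0·4.6557}. Compute d first:
With c≡cos(β/2)=0.969135 and s≡sin(β/2)=0.246532, N=[1·1·1·1]^{1/2}=1.000000
The bounds max(0,m−m')=0 and min(l+m,l−m')=1 give 2 terms
  k=0: (−1)^0·1.0000/(1)·0.9691^2·0.2465^0 = +0.939222
  k=1: (−1)^1·1.0000/(1)·0.9691^0·0.2465^2 = -0.060778
d^1_{0,0}(0.4982) = +0.939222 -0.060778 = +0.878444
|D^1_{0,0}|² = |d^1_{0,0}(β)|² = (+0.878444)² = 0.771664 (the z-rotation phases have unit modulus)

P=0.7717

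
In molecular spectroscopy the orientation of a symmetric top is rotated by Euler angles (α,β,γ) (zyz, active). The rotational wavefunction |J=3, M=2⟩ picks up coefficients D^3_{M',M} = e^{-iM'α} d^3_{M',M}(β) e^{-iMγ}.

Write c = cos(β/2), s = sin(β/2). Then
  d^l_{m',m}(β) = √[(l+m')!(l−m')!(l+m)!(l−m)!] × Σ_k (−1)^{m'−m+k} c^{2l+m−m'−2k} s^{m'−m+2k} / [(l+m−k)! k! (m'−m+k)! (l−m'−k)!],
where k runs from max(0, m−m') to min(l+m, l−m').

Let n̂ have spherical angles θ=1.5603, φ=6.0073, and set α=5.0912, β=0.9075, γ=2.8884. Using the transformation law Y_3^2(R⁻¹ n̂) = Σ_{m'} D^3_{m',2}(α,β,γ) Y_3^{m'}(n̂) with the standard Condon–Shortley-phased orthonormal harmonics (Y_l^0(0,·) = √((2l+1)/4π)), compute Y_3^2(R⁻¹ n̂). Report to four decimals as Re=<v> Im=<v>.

Re=-0.3552 Im=0.1335

Need the full column D^3_{m',2} for m'=−3..3 at α=5.0912, β=0.9075, γ=2.8884.
cos(β/2)=0.898810, sin(β/2)=0.438339
d^3_{-3,2}: single k=5 term ⇒ +0.035628;  D = -0.035536-0.002564i
d^3_{-2,2}: k∈[4..5] ⇒ +0.149124 -0.007094 = +0.142030;  D = -0.042893-0.135398i
d^3_{-1,2}: k∈[3..4] ⇒ +0.386780 -0.045996 = +0.340784;  D = +0.263780-0.215763i
d^3_{0,2}: k∈[2..3] ⇒ +0.686834 -0.163357 = +0.523478;  D = +0.457783+0.253897i
d^3_{1,2}: k∈[1..2] ⇒ +0.813109 -0.386780 = +0.426329;  D = -0.054241+0.422865i
d^3_{2,2}: k∈[0..1] ⇒ +0.527238 -0.626991 = -0.099754;  D = +0.096622-0.024799i
d^3_{3,2}: single k=0 term ⇒ -0.629832;  D = +0.371086+0.508904i
Y_3^{m'}(θ=1.5603,φ=6.0073) and Σ D·Y over m':
  (-0.0355-0.0026i)·(+0.2822+0.3072i)  (-0.0429-0.1354i)·(+0.0091+0.0056i)  (+0.2638-0.2158i)·(-0.3108-0.0880i)  (+0.4578+0.2539i)·(-0.0117+0.0000i)  (-0.0542+0.4229i)·(+0.3108-0.0880i)  (+0.0966-0.0248i)·(+0.0091-0.0056i)  (+0.3711+0.5089i)·(-0.2822+0.3072i)
Y_3^2(R⁻¹ n̂) = -0.355178+0.133511i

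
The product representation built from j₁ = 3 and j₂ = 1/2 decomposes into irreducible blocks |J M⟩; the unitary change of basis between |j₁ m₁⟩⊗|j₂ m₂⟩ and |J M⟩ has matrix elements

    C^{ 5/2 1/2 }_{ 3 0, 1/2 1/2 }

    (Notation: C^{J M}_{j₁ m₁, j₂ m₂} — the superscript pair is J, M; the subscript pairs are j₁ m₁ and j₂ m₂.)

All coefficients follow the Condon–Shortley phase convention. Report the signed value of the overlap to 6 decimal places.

j₁+j₂−J=1  J+j₁−j₂=5  J−j₁+j₂=0  j₁+j₂+J+1=7
(j₁±m₁, j₂±m₂, J±M) = (3,3,1,0,3,2)
P² = 432/7
sum k=1..1:
  [1] −1/12 = -1/12
S = -1/12
C² = P²·S² = 3/7 ; C = -0.654654

−√(3/7) ≈ -0.654654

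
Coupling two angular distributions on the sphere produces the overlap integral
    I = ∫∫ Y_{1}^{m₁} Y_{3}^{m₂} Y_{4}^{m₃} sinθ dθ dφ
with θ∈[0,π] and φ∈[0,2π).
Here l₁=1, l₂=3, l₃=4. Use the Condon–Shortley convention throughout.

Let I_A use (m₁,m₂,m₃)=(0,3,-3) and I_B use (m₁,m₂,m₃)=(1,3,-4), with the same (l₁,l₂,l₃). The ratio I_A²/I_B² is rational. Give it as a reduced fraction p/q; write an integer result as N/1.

1/4

Shared (l₁,l₂,l₃)=(1,3,4): N and (l;000)² cancel in I_A²/I_B².
A: Δ = 0!·2!·6!/9! = 1/252; Racah Σ t=0..0: t=0:+1/720 = 1/720; ⇒ 3j(1 3 4; 0 3 -3)² = 1/36, sgn -1
B: Δ = 0!·2!·6!/9! = 1/252; Racah Σ t=0..0: t=0:+1/1440 = 1/1440; ⇒ 3j(1 3 4; 1 3 -4)² = 1/9, sgn +1
I_A²/I_B² = (1/36)/(1/9) = 1/4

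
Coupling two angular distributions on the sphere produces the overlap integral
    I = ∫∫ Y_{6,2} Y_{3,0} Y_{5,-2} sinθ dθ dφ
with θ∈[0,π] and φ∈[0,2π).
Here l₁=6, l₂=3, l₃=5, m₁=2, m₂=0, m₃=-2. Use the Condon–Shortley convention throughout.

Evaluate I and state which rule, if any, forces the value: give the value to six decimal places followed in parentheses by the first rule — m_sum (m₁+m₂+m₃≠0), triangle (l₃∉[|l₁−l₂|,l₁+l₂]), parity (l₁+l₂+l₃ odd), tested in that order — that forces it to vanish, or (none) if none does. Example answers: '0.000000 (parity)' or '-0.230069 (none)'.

m-sum 0 ✓  L=14 even ✓  3≤5≤9 ✓
Π(2lᵢ+1) = 13×7×11 = 1001
triangle coeff Δ(6,3,5) = 1/675675
Σ_t [1,3]: t=1:−1/8640 t=2:+1/2304 t=3:−1/8640 = 7/34560
(3j)²=7/429 [(6 3 5; 0 0 0)], sign=-1
Σ_t [1,3]: t=1:−1/8640 t=2:+1/5760 t=3:−1/60480 = 1/24192
(3j)²=8/3003 [(6 3 5; 2 0 -2)], sign=-1
⇒ 4πI² = 56/1287
I = (+1)√(56/1287/(4π)) = 0.05884368
No selection rule forces the value: the integral is nonzero (none).

0.058844 (none)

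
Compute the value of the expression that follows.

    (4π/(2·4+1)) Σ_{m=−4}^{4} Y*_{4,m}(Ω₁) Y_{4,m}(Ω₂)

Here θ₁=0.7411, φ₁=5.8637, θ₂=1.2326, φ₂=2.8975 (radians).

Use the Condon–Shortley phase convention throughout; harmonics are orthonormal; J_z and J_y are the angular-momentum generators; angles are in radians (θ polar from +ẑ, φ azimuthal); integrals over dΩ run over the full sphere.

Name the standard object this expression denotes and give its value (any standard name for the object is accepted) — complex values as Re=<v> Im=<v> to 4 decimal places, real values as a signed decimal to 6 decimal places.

This sum is the spherical-harmonic addition theorem: it equals the Legendre polynomial P_l(cos γ) of the angle γ between the two directions.
Term-by-term m-sum for l=4 (normalisation 4π/9 = 1.396263):
  m=-4: Y*=(-0.009830, -0.091394)  Y=(0.196272, 0.290350)  product (0.024607, -0.020792)
  m=-3: Y*=(0.087304, -0.270366)  Y=(-0.259265, -0.233087)  product (-0.085654, 0.049747)
  m=-2: Y*=(0.286250, -0.318689)  Y=(-0.060321, -0.032034)  product (-0.027476, 0.010054)
  m=-1: Y*=(0.174234, -0.077700)  Y=(0.320331, 0.079781)  product (0.062011, -0.010989)
  m=+0: Y*=(-0.313157, -0.000000)  Y=(0.012871, 0.000000)  product (-0.004031, -0.000000)
  m=+1: Y*=(-0.174234, -0.077700)  Y=(-0.320331, 0.079781)  product (0.062011, 0.010989)
  m=+2: Y*=(0.286250, 0.318689)  Y=(-0.060321, 0.032034)  product (-0.027476, -0.010054)
  m=+3: Y*=(-0.087304, -0.270366)  Y=(0.259265, -0.233087)  product (-0.085654, -0.049747)
  m=+4: Y*=(-0.009830, 0.091394)  Y=(0.196272, -0.290350)  product (0.024607, 0.020792)
Accumulated sum (-0.057052, -0.000000); after 4π/(2l+1) scaling, (-0.079660, -0.000000) ⇒ P_4 = -0.079660

Legendre polynomial (addition theorem), -0.079660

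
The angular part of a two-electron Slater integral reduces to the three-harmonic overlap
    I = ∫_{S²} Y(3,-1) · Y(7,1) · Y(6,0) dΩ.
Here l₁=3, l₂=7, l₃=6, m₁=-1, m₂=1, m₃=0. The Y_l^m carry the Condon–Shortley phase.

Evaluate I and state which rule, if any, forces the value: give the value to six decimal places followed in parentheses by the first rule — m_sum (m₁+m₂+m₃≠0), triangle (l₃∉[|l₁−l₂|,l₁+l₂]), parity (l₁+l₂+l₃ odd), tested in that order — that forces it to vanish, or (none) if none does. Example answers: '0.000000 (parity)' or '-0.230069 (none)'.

-0.072239 (none)

Rules hold: Σm=0, L=16 even, 4≤6≤10.
N = 7·15·13 = 1365
Δ = 4!·2!·10!/17! = 1/2042040
Racah Σ t=1..3: t=1:−1/207360 t=2:+1/57600 t=3:−1/207360 = 1/129600
⇒ 3j(3 7 6; 0 0 0)² = 168/12155, sgn +1
Racah Σ t=2..4: t=2:+1/138240 t=3:−1/86400 t=4:+1/829440 = -13/4147200
⇒ 3j(3 7 6; -1 1 0)² = 13/3740, sgn -1
4πI² = N·(3j₀)²·(3jₘ)² = 11466/174845
I = -1·√(0.0655781/4π) = -0.07223945
No selection rule forces the value: the integral is nonzero (none).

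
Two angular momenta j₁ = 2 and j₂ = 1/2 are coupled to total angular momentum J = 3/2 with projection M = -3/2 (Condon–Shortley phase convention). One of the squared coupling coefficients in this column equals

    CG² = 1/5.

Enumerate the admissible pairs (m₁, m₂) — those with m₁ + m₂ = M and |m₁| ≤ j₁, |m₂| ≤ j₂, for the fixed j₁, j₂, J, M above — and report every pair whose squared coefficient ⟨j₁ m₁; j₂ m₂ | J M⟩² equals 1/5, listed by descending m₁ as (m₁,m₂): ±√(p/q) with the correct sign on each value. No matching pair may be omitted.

Admissible pairs with m₁+m₂ = M = -3/2: (-2,1/2), (-1,-1/2)
  (m₁,m₂)=(-1,-1/2): CG² = 1/5, CG = +√(1/5)   ← matches the target
  (m₁,m₂)=(-2,1/2): CG² = 4/5, CG = −√(4/5)
Pairs with CG² = 1/5: (-1,-1/2): +√(1/5)

(-1,-1/2): +√(1/5)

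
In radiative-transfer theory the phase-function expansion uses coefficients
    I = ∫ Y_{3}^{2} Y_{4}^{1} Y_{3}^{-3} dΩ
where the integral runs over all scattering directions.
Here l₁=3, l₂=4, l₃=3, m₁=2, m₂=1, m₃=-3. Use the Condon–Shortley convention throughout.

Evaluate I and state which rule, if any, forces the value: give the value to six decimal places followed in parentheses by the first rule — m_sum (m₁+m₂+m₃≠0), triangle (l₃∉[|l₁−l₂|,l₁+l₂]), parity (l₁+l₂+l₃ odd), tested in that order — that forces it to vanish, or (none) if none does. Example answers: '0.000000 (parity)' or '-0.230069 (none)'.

Rules hold: Σm=0, L=10 even, 1≤3≤7.
N = 7·9·7 = 441
Δ = 4!·2!·4!/11! = 1/34650
Racah Σ t=1..3: t=1:−1/72 t=2:+1/16 t=3:−1/72 = 5/144
⇒ 3j(3 4 3; 0 0 0)² = 2/77, sgn -1
Racah Σ t=1..1: t=1:−1/288 = -1/288
⇒ 3j(3 4 3; 2 1 -3)² = 5/231, sgn -1
4πI² = N·(3j₀)²·(3jₘ)² = 30/121
I = +1·√(0.247934/4π) = 0.14046335
No selection rule forces the value: the integral is nonzero (none).

0.140463 (none)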